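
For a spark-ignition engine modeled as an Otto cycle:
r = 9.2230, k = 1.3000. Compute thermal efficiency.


r^(k-1) = 1.9474
eta = 1 - 1/1.9474 = 0.4865 = 48.6502%

48.6502%


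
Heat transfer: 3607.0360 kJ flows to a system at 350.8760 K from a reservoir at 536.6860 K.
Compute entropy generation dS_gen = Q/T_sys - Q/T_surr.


dS_sys = 3607.0360/350.8760 = 10.2801 kJ/K
dS_surr = -3607.0360/536.6860 = -6.7209 kJ/K
dS_gen = 10.2801 - 6.7209 = 3.5591 kJ/K (irreversible)

dS_gen = 3.5591 kJ/K, irreversible


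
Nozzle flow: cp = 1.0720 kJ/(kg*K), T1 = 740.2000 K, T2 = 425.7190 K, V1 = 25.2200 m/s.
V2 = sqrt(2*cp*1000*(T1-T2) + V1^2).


dT = 314.4810 K
2*cp*1000*dT = 674247.2640
V1^2 = 636.0484
V2 = sqrt(674883.3124) = 821.5128 m/s

821.5128 m/s


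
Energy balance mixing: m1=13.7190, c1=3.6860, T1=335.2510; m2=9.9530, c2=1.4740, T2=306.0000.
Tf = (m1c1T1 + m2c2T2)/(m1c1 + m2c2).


num = 21442.2919
den = 65.2390
Tf = 328.6731 K

328.6731 K


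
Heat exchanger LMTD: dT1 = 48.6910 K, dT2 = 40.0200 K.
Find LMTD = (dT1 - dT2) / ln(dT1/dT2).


dT1/dT2 = 1.2167
ln(dT1/dT2) = 0.1961
LMTD = 8.6710 / 0.1961 = 44.2139 K

44.2139 K


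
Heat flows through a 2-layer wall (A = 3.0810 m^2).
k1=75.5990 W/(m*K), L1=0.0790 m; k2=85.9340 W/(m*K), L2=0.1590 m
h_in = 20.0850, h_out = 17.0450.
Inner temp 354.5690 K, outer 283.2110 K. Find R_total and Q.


R_conv_in = 1/(20.0850*3.0810) = 0.0162
R_1 = 0.0790/(75.5990*3.0810) = 0.0003
R_2 = 0.1590/(85.9340*3.0810) = 0.0006
R_conv_out = 1/(17.0450*3.0810) = 0.0190
R_total = 0.0361 K/W
Q = 71.3580 / 0.0361 = 1974.4077 W

R_total = 0.0361 K/W, Q = 1974.4077 W


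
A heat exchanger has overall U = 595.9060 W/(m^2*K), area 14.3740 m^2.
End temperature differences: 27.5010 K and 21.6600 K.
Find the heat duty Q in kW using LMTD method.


LMTD = 24.4644 K
Q = 595.9060 * 14.3740 * 24.4644 = 209551.0785 W = 209.5511 kW

209.5511 kW


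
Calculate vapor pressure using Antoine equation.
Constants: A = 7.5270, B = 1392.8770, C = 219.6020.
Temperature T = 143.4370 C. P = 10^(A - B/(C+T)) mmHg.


C+T = 363.0390
B/(C+T) = 3.8367
log10(P) = 7.5270 - 3.8367 = 3.6903
P = 10^3.6903 = 4901.0089 mmHg

4901.0089 mmHg


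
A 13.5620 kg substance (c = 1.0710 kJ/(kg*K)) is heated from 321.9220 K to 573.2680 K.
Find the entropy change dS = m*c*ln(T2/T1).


T2/T1 = 1.7808
ln(T2/T1) = 0.5770
dS = 13.5620 * 1.0710 * 0.5770 = 8.3815 kJ/K

8.3815 kJ/K


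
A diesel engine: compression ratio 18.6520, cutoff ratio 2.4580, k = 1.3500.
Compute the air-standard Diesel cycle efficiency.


r^(k-1) = 2.7845
rc^k = 3.3673
eta = 0.5681 = 56.8070%

56.8070%


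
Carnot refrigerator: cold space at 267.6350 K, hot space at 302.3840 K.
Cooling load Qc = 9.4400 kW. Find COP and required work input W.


COP = 267.6350 / 34.7490 = 7.7019
W = 9.4400 / 7.7019 = 1.2257 kW

COP = 7.7019, W = 1.2257 kW


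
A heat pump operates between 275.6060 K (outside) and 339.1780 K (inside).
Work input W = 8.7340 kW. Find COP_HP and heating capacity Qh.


COP = 339.1780 / 63.5720 = 5.3353
Qh = 5.3353 * 8.7340 = 46.5988 kW

COP = 5.3353, Qh = 46.5988 kW


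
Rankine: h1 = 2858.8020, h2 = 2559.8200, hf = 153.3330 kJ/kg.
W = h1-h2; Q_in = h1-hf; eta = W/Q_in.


W = 298.9820 kJ/kg
Q_in = 2705.4690 kJ/kg
eta = 0.1105 = 11.0510%

eta = 11.0510%


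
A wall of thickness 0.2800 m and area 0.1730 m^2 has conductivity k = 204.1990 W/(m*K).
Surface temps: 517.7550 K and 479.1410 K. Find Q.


dT = 38.6140 K
Q = 204.1990 * 0.1730 * 38.6140 / 0.2800 = 4871.7666 W

4871.7666 W


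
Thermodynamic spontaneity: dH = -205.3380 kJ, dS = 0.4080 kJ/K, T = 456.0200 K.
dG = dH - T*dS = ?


T*dS = 456.0200 * 0.4080 = 186.0562 kJ
dG = -205.3380 - 186.0562 = -391.3942 kJ (spontaneous)

dG = -391.3942 kJ, spontaneous


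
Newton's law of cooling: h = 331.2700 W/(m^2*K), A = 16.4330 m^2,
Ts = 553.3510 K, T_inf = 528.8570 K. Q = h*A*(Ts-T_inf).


dT = 24.4940 K
Q = 331.2700 * 16.4330 * 24.4940 = 133339.4552 W

133339.4552 W


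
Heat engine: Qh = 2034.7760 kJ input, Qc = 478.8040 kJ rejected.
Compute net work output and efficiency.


W = 2034.7760 - 478.8040 = 1555.9720 kJ
eta = 1555.9720 / 2034.7760 = 0.7647 = 76.4690%

W = 1555.9720 kJ, eta = 76.4690%


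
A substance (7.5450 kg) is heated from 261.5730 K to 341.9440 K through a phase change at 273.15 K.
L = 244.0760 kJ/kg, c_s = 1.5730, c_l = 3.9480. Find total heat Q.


Q1 (sensible, solid) = 7.5450 * 1.5730 * 11.5770 = 137.3991 kJ
Q2 (latent) = 7.5450 * 244.0760 = 1841.5534 kJ
Q3 (sensible, liquid) = 7.5450 * 3.9480 * 68.7940 = 2049.2123 kJ
Q_total = 4028.1648 kJ

4028.1648 kJ


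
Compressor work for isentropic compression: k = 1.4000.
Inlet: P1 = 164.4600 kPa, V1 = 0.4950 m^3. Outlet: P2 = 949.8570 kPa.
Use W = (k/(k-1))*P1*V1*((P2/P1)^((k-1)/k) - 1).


(k-1)/k = 0.2857
(P2/P1)^exp = 1.6504
W = 3.5000 * 164.4600 * 0.4950 * (1.6504 - 1) = 185.3275 kJ

185.3275 kJ


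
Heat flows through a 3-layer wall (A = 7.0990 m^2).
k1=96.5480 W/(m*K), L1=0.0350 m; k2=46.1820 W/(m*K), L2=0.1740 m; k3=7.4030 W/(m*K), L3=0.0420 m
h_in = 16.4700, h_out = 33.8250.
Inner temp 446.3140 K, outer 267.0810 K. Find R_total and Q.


R_conv_in = 1/(16.4700*7.0990) = 0.0086
R_1 = 0.0350/(96.5480*7.0990) = 5.1065e-05
R_2 = 0.1740/(46.1820*7.0990) = 0.0005
R_3 = 0.0420/(7.4030*7.0990) = 0.0008
R_conv_out = 1/(33.8250*7.0990) = 0.0042
R_total = 0.0141 K/W
Q = 179.2330 / 0.0141 = 12713.0745 W

R_total = 0.0141 K/W, Q = 12713.0745 W


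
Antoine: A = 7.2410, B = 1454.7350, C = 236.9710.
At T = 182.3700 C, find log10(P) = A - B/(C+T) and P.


C+T = 419.3410
B/(C+T) = 3.4691
log10(P) = 7.2410 - 3.4691 = 3.7719
P = 10^3.7719 = 5914.2824 mmHg

5914.2824 mmHg


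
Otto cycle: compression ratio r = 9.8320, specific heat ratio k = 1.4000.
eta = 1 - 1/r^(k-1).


r^(k-1) = 2.4949
eta = 1 - 1/2.4949 = 0.5992 = 59.9186%

59.9186%


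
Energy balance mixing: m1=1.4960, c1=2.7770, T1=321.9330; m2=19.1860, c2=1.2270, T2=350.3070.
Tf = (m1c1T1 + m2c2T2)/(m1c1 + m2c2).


num = 9584.0907
den = 27.6956
Tf = 346.0508 K

346.0508 K


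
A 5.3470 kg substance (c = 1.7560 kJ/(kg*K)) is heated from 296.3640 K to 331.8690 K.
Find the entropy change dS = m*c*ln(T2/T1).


T2/T1 = 1.1198
ln(T2/T1) = 0.1132
dS = 5.3470 * 1.7560 * 0.1132 = 1.0624 kJ/K

1.0624 kJ/K


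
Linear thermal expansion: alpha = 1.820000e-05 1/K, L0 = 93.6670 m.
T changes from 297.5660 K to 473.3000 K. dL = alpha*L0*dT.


dT = 175.7340 K
dL = 1.820000e-05 * 93.6670 * 175.7340 = 0.299581 m
L_final = 93.966581 m

dL = 0.299581 m


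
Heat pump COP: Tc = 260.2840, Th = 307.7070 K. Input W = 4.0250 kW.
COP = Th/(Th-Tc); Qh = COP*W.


COP = 307.7070 / 47.4230 = 6.4886
Qh = 6.4886 * 4.0250 = 26.1165 kW

COP = 6.4886, Qh = 26.1165 kW


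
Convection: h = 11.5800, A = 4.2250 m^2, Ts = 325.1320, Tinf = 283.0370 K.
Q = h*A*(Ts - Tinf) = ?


dT = 42.0950 K
Q = 11.5800 * 4.2250 * 42.0950 = 2059.5189 W

2059.5189 W


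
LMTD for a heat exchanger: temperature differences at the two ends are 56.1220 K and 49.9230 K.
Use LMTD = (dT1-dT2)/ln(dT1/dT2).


dT1/dT2 = 1.1242
ln(dT1/dT2) = 0.1170
LMTD = 6.1990 / 0.1170 = 52.9620 K

52.9620 K


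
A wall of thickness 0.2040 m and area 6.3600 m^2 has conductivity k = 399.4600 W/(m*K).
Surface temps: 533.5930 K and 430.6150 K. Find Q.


dT = 102.9780 K
Q = 399.4600 * 6.3600 * 102.9780 / 0.2040 = 1282462.5704 W

1282462.5704 W


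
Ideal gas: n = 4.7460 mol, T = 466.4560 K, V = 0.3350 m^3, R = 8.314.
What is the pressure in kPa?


P = nRT/V = 4.7460 * 8.314 * 466.4560 / 0.3350
= 18405.5347 / 0.3350 = 54941.8945 Pa = 54.9419 kPa

54.9419 kPa


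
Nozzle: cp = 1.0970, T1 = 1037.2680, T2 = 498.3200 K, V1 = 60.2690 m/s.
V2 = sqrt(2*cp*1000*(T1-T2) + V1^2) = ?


dT = 538.9480 K
2*cp*1000*dT = 1182451.9120
V1^2 = 3632.3524
V2 = sqrt(1186084.2644) = 1089.0750 m/s

1089.0750 m/s


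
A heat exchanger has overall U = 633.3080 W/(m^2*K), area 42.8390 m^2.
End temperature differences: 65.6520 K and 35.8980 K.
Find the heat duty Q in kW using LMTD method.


LMTD = 49.2872 K
Q = 633.3080 * 42.8390 * 49.2872 = 1337174.8718 W = 1337.1749 kW

1337.1749 kW


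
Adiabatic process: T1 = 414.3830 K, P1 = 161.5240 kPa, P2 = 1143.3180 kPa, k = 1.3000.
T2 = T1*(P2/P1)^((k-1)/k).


(k-1)/k = 0.2308
(P2/P1)^exp = 1.5709
T2 = 414.3830 * 1.5709 = 650.9380 K

650.9380 K


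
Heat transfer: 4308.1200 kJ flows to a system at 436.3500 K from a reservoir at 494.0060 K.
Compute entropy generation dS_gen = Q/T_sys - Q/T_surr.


dS_sys = 4308.1200/436.3500 = 9.8731 kJ/K
dS_surr = -4308.1200/494.0060 = -8.7208 kJ/K
dS_gen = 9.8731 - 8.7208 = 1.1523 kJ/K (irreversible)

dS_gen = 1.1523 kJ/K, irreversible


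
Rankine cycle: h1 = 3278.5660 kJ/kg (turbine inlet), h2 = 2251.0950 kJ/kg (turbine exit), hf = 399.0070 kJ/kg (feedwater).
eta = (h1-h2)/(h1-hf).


W = 1027.4710 kJ/kg
Q_in = 2879.5590 kJ/kg
eta = 0.3568 = 35.6815%

eta = 35.6815%


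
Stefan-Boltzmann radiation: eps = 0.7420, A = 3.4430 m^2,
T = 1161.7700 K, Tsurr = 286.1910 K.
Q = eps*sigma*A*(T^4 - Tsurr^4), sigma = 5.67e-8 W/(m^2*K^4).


T^4 = 1.8217e+12
Tsurr^4 = 6.7085e+09
Q = 0.7420 * 5.67e-8 * 3.4430 * 1.8150e+12 = 262907.1360 W

262907.1360 W


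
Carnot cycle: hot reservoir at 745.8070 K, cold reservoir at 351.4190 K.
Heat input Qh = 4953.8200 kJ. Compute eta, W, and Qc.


eta = 1 - 351.4190/745.8070 = 0.5288
W = 0.5288 * 4953.8200 = 2619.6149 kJ
Qc = 4953.8200 - 2619.6149 = 2334.2051 kJ

eta = 52.8807%, W = 2619.6149 kJ, Qc = 2334.2051 kJ


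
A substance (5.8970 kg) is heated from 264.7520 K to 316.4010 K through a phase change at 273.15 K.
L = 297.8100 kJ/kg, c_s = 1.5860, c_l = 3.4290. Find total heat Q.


Q1 (sensible, solid) = 5.8970 * 1.5860 * 8.3980 = 78.5435 kJ
Q2 (latent) = 5.8970 * 297.8100 = 1756.1856 kJ
Q3 (sensible, liquid) = 5.8970 * 3.4290 * 43.2510 = 874.5704 kJ
Q_total = 2709.2994 kJ

2709.2994 kJ


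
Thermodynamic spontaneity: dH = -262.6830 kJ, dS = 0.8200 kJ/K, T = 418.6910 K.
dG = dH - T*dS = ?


T*dS = 418.6910 * 0.8200 = 343.3266 kJ
dG = -262.6830 - 343.3266 = -606.0096 kJ (spontaneous)

dG = -606.0096 kJ, spontaneous


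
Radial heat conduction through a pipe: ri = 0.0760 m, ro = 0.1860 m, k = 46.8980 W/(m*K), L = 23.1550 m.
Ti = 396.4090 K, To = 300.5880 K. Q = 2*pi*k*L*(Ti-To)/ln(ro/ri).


dT = 95.8210 K
ln(ro/ri) = 0.8950
Q = 2*pi*46.8980*23.1550*95.8210 / 0.8950 = 730483.0946 W

730483.0946 W


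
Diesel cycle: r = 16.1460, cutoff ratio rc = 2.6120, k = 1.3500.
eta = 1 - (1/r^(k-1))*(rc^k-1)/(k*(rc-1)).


r^(k-1) = 2.6474
rc^k = 3.6552
eta = 0.5391 = 53.9129%

53.9129%


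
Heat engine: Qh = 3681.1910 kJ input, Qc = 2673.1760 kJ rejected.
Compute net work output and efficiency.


W = 3681.1910 - 2673.1760 = 1008.0150 kJ
eta = 1008.0150 / 3681.1910 = 0.2738 = 27.3828%

W = 1008.0150 kJ, eta = 27.3828%


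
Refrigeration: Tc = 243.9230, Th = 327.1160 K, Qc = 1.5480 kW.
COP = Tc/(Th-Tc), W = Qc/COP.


COP = 243.9230 / 83.1930 = 2.9320
W = 1.5480 / 2.9320 = 0.5280 kW

COP = 2.9320, W = 0.5280 kW


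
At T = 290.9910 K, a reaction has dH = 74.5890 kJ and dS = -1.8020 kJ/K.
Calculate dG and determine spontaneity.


T*dS = 290.9910 * -1.8020 = -524.3658 kJ
dG = 74.5890 + 524.3658 = 598.9548 kJ (non-spontaneous)

dG = 598.9548 kJ, non-spontaneous


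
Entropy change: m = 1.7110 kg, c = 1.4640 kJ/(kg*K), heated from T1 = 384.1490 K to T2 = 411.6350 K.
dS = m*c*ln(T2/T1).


T2/T1 = 1.0716
ln(T2/T1) = 0.0691
dS = 1.7110 * 1.4640 * 0.0691 = 0.1731 kJ/K

0.1731 kJ/K


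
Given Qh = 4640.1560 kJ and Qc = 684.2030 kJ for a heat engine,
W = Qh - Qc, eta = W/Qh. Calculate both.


W = 4640.1560 - 684.2030 = 3955.9530 kJ
eta = 3955.9530 / 4640.1560 = 0.8525 = 85.2547%

W = 3955.9530 kJ, eta = 85.2547%


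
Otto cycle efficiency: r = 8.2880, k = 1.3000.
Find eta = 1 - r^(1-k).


r^(k-1) = 1.8860
eta = 1 - 1/1.8860 = 0.4698 = 46.9769%

46.9769%


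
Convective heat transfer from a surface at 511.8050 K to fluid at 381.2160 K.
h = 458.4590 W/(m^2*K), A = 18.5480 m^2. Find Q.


dT = 130.5890 K
Q = 458.4590 * 18.5480 * 130.5890 = 1110463.2392 W

1110463.2392 W


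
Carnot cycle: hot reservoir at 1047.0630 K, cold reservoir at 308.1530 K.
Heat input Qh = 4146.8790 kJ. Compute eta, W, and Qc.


eta = 1 - 308.1530/1047.0630 = 0.7057
W = 0.7057 * 4146.8790 = 2926.4432 kJ
Qc = 4146.8790 - 2926.4432 = 1220.4358 kJ

eta = 70.5698%, W = 2926.4432 kJ, Qc = 1220.4358 kJ


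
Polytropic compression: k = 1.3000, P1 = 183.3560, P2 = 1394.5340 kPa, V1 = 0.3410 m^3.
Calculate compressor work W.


(k-1)/k = 0.2308
(P2/P1)^exp = 1.5971
W = 4.3333 * 183.3560 * 0.3410 * (1.5971 - 1) = 161.7842 kJ

161.7842 kJ


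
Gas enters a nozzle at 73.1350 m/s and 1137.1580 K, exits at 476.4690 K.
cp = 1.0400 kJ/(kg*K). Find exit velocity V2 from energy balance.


dT = 660.6890 K
2*cp*1000*dT = 1374233.1200
V1^2 = 5348.7282
V2 = sqrt(1379581.8482) = 1174.5560 m/s

1174.5560 m/s


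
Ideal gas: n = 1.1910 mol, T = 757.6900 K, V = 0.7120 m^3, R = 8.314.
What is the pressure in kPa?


P = nRT/V = 1.1910 * 8.314 * 757.6900 / 0.7120
= 7502.6267 / 0.7120 = 10537.3970 Pa = 10.5374 kPa

10.5374 kPa


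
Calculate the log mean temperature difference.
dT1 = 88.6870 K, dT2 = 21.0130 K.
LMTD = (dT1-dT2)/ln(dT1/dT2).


dT1/dT2 = 4.2206
ln(dT1/dT2) = 1.4400
LMTD = 67.6740 / 1.4400 = 46.9967 K

46.9967 K


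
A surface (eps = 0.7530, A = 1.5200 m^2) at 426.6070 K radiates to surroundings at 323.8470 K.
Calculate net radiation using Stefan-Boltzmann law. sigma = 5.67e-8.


T^4 = 3.3122e+10
Tsurr^4 = 1.0999e+10
Q = 0.7530 * 5.67e-8 * 1.5200 * 2.2122e+10 = 1435.6731 W

1435.6731 W


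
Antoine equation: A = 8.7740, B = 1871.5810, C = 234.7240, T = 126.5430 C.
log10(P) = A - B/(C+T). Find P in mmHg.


C+T = 361.2670
B/(C+T) = 5.1806
log10(P) = 8.7740 - 5.1806 = 3.5934
P = 10^3.5934 = 3920.9990 mmHg

3920.9990 mmHg


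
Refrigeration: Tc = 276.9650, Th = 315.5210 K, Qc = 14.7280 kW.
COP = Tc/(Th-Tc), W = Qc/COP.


COP = 276.9650 / 38.5560 = 7.1834
W = 14.7280 / 7.1834 = 2.0503 kW

COP = 7.1834, W = 2.0503 kW


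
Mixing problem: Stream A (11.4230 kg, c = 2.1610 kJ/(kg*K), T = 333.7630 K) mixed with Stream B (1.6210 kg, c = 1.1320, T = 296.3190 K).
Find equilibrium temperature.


num = 8782.7111
den = 26.5201
Tf = 331.1722 K

331.1722 K


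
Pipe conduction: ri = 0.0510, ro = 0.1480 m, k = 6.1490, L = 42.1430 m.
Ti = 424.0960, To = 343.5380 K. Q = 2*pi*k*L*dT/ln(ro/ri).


dT = 80.5580 K
ln(ro/ri) = 1.0654
Q = 2*pi*6.1490*42.1430*80.5580 / 1.0654 = 123115.0762 W

123115.0762 W


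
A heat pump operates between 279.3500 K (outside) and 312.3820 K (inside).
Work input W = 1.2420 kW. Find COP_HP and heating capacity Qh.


COP = 312.3820 / 33.0320 = 9.4570
Qh = 9.4570 * 1.2420 = 11.7455 kW

COP = 9.4570, Qh = 11.7455 kW


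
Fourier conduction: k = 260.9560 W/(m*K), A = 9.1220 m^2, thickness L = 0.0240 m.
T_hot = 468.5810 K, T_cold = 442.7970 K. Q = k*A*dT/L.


dT = 25.7840 K
Q = 260.9560 * 9.1220 * 25.7840 / 0.0240 = 2557386.7190 W

2557386.7190 W


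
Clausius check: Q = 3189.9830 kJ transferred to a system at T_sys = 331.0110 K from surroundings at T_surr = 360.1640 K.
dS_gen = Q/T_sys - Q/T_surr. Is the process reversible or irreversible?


dS_sys = 3189.9830/331.0110 = 9.6371 kJ/K
dS_surr = -3189.9830/360.1640 = -8.8570 kJ/K
dS_gen = 9.6371 - 8.8570 = 0.7801 kJ/K (irreversible)

dS_gen = 0.7801 kJ/K, irreversible


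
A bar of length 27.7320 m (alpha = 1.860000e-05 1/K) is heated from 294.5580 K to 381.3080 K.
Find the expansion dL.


dT = 86.7500 K
dL = 1.860000e-05 * 27.7320 * 86.7500 = 0.044747 m
L_final = 27.776747 m

dL = 0.044747 m


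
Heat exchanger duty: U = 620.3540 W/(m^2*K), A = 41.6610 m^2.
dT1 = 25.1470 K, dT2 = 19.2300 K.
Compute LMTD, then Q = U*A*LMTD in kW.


LMTD = 22.0564 K
Q = 620.3540 * 41.6610 * 22.0564 = 570037.6225 W = 570.0376 kW

570.0376 kW


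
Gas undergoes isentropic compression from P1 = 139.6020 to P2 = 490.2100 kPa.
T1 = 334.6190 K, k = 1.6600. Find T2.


(k-1)/k = 0.3976
(P2/P1)^exp = 1.6477
T2 = 334.6190 * 1.6477 = 551.3563 K

551.3563 K


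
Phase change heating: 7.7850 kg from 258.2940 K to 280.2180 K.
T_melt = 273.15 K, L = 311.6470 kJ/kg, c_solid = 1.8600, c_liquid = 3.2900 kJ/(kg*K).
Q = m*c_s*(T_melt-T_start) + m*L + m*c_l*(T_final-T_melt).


Q1 (sensible, solid) = 7.7850 * 1.8600 * 14.8560 = 215.1164 kJ
Q2 (latent) = 7.7850 * 311.6470 = 2426.1719 kJ
Q3 (sensible, liquid) = 7.7850 * 3.2900 * 7.0680 = 181.0302 kJ
Q_total = 2822.3185 kJ

2822.3185 kJ


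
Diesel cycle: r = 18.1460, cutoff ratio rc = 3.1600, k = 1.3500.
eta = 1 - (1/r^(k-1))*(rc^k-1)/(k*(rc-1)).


r^(k-1) = 2.7579
rc^k = 4.7269
eta = 0.5366 = 53.6566%

53.6566%


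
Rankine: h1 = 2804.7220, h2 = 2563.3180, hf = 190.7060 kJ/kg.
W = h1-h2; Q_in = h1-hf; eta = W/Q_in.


W = 241.4040 kJ/kg
Q_in = 2614.0160 kJ/kg
eta = 0.0923 = 9.2350%

eta = 9.2350%


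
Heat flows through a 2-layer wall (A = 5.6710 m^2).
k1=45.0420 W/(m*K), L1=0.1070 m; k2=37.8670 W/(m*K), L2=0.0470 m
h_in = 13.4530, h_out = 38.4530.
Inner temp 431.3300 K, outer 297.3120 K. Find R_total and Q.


R_conv_in = 1/(13.4530*5.6710) = 0.0131
R_1 = 0.1070/(45.0420*5.6710) = 0.0004
R_2 = 0.0470/(37.8670*5.6710) = 0.0002
R_conv_out = 1/(38.4530*5.6710) = 0.0046
R_total = 0.0183 K/W
Q = 134.0180 / 0.0183 = 7310.9834 W

R_total = 0.0183 K/W, Q = 7310.9834 W


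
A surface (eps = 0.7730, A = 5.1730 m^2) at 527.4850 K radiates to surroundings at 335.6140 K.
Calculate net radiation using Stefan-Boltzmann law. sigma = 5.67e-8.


T^4 = 7.7418e+10
Tsurr^4 = 1.2687e+10
Q = 0.7730 * 5.67e-8 * 5.1730 * 6.4731e+10 = 14676.2568 W

14676.2568 W


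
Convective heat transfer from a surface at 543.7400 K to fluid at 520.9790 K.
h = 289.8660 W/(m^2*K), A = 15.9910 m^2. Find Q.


dT = 22.7610 K
Q = 289.8660 * 15.9910 * 22.7610 = 105502.8617 W

105502.8617 W


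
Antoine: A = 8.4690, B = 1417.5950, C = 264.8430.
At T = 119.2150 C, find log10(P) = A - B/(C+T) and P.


C+T = 384.0580
B/(C+T) = 3.6911
log10(P) = 8.4690 - 3.6911 = 4.7779
P = 10^4.7779 = 59965.8320 mmHg

59965.8320 mmHg


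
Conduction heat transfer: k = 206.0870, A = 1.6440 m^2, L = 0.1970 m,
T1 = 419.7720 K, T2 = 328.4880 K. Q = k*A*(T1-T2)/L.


dT = 91.2840 K
Q = 206.0870 * 1.6440 * 91.2840 / 0.1970 = 156993.2017 W

156993.2017 W


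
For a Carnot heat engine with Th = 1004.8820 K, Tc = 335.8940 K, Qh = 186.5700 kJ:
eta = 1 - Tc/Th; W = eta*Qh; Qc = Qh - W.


eta = 1 - 335.8940/1004.8820 = 0.6657
W = 0.6657 * 186.5700 = 124.2067 kJ
Qc = 186.5700 - 124.2067 = 62.3633 kJ

eta = 66.5738%, W = 124.2067 kJ, Qc = 62.3633 kJ


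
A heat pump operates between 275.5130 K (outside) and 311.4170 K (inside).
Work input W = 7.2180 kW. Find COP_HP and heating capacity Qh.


COP = 311.4170 / 35.9040 = 8.6736
Qh = 8.6736 * 7.2180 = 62.6061 kW

COP = 8.6736, Qh = 62.6061 kW


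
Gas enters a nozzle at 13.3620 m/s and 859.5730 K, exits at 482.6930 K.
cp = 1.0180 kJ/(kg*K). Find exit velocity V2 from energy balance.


dT = 376.8800 K
2*cp*1000*dT = 767327.6800
V1^2 = 178.5430
V2 = sqrt(767506.2230) = 876.0743 m/s

876.0743 m/s


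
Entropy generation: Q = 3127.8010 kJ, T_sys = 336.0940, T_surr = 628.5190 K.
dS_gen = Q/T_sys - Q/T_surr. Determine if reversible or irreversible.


dS_sys = 3127.8010/336.0940 = 9.3063 kJ/K
dS_surr = -3127.8010/628.5190 = -4.9765 kJ/K
dS_gen = 9.3063 - 4.9765 = 4.3299 kJ/K (irreversible)

dS_gen = 4.3299 kJ/K, irreversible


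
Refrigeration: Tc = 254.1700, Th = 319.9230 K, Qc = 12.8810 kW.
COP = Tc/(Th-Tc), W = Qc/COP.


COP = 254.1700 / 65.7530 = 3.8655
W = 12.8810 / 3.8655 = 3.3323 kW

COP = 3.8655, W = 3.3323 kW


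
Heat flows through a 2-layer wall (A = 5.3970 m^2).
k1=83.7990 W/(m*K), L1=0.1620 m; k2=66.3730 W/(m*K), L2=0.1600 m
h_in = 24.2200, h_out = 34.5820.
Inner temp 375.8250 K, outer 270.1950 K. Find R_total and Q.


R_conv_in = 1/(24.2200*5.3970) = 0.0077
R_1 = 0.1620/(83.7990*5.3970) = 0.0004
R_2 = 0.1600/(66.3730*5.3970) = 0.0004
R_conv_out = 1/(34.5820*5.3970) = 0.0054
R_total = 0.0138 K/W
Q = 105.6300 / 0.0138 = 7647.1415 W

R_total = 0.0138 K/W, Q = 7647.1415 W


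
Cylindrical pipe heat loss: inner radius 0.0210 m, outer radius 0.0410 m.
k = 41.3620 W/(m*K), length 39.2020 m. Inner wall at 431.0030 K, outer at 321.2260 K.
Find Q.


dT = 109.7770 K
ln(ro/ri) = 0.6690
Q = 2*pi*41.3620*39.2020*109.7770 / 0.6690 = 1671639.5853 W

1671639.5853 W


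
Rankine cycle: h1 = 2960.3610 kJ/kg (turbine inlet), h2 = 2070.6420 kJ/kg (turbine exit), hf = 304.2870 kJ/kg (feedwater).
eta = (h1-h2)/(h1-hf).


W = 889.7190 kJ/kg
Q_in = 2656.0740 kJ/kg
eta = 0.3350 = 33.4975%

eta = 33.4975%


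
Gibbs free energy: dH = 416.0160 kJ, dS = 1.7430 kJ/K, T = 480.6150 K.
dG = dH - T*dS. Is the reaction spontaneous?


T*dS = 480.6150 * 1.7430 = 837.7119 kJ
dG = 416.0160 - 837.7119 = -421.6959 kJ (spontaneous)

dG = -421.6959 kJ, spontaneous


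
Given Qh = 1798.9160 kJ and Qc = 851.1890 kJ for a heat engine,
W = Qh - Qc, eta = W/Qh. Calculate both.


W = 1798.9160 - 851.1890 = 947.7270 kJ
eta = 947.7270 / 1798.9160 = 0.5268 = 52.6832%

W = 947.7270 kJ, eta = 52.6832%


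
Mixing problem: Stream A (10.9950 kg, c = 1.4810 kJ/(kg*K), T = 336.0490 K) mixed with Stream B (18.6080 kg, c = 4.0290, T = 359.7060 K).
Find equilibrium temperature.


num = 32439.8317
den = 91.2552
Tf = 355.4846 K

355.4846 K


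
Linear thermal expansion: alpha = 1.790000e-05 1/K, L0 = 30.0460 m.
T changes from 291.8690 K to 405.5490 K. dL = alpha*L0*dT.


dT = 113.6800 K
dL = 1.790000e-05 * 30.0460 * 113.6800 = 0.061140 m
L_final = 30.107140 m

dL = 0.061140 m


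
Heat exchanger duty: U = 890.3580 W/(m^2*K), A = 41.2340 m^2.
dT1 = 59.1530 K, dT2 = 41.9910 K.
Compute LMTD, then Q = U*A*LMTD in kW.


LMTD = 50.0829 K
Q = 890.3580 * 41.2340 * 50.0829 = 1838693.8041 W = 1838.6938 kW

1838.6938 kW


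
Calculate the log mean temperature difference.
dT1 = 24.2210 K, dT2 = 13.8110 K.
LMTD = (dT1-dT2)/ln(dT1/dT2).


dT1/dT2 = 1.7537
ln(dT1/dT2) = 0.5618
LMTD = 10.4100 / 0.5618 = 18.5312 K

18.5312 K


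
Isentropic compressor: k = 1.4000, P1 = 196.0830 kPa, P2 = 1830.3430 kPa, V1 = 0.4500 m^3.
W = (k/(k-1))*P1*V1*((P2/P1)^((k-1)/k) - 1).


(k-1)/k = 0.2857
(P2/P1)^exp = 1.8931
W = 3.5000 * 196.0830 * 0.4500 * (1.8931 - 1) = 275.8110 kJ

275.8110 kJ


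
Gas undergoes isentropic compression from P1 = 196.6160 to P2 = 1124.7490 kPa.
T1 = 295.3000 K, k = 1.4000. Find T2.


(k-1)/k = 0.2857
(P2/P1)^exp = 1.6459
T2 = 295.3000 * 1.6459 = 486.0422 K

486.0422 K


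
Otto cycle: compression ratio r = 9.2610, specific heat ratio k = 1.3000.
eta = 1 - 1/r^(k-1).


r^(k-1) = 1.9498
eta = 1 - 1/1.9498 = 0.4871 = 48.7136%

48.7136%


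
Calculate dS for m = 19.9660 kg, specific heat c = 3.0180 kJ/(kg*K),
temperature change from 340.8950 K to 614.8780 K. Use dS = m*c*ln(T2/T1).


T2/T1 = 1.8037
ln(T2/T1) = 0.5898
dS = 19.9660 * 3.0180 * 0.5898 = 35.5428 kJ/K

35.5428 kJ/K


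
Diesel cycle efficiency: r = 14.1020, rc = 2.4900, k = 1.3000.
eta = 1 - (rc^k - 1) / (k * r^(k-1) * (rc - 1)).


r^(k-1) = 2.2120
rc^k = 3.2739
eta = 0.4693 = 46.9301%

46.9301%


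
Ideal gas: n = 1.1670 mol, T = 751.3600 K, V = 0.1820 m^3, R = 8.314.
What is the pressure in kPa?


P = nRT/V = 1.1670 * 8.314 * 751.3600 / 0.1820
= 7290.0238 / 0.1820 = 40055.0759 Pa = 40.0551 kPa

40.0551 kPa


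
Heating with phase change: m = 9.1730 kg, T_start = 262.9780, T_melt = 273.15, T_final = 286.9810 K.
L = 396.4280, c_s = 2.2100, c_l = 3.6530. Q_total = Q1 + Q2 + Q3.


Q1 (sensible, solid) = 9.1730 * 2.2100 * 10.1720 = 206.2101 kJ
Q2 (latent) = 9.1730 * 396.4280 = 3636.4340 kJ
Q3 (sensible, liquid) = 9.1730 * 3.6530 * 13.8310 = 463.4626 kJ
Q_total = 4306.1067 kJ

4306.1067 kJ


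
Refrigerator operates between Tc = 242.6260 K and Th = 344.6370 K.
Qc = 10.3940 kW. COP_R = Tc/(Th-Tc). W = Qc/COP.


COP = 242.6260 / 102.0110 = 2.3784
W = 10.3940 / 2.3784 = 4.3701 kW

COP = 2.3784, W = 4.3701 kW


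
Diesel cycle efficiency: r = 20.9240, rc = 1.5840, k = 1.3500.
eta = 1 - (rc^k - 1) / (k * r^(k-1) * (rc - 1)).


r^(k-1) = 2.8988
rc^k = 1.8607
eta = 0.6234 = 62.3414%

62.3414%


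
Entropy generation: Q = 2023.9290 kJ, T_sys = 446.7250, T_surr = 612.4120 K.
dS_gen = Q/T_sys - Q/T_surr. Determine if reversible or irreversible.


dS_sys = 2023.9290/446.7250 = 4.5306 kJ/K
dS_surr = -2023.9290/612.4120 = -3.3048 kJ/K
dS_gen = 4.5306 - 3.3048 = 1.2257 kJ/K (irreversible)

dS_gen = 1.2257 kJ/K, irreversible


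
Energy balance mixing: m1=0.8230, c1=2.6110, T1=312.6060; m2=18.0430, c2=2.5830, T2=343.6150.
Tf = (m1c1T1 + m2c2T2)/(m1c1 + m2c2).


num = 16685.9451
den = 48.7539
Tf = 342.2483 K

342.2483 K


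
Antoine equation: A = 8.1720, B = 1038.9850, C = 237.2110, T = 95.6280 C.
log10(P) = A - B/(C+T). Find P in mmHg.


C+T = 332.8390
B/(C+T) = 3.1216
log10(P) = 8.1720 - 3.1216 = 5.0504
P = 10^5.0504 = 112309.2923 mmHg

112309.2923 mmHg


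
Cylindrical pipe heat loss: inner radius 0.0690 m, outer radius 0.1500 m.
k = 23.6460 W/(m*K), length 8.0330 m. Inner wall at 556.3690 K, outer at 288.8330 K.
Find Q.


dT = 267.5360 K
ln(ro/ri) = 0.7765
Q = 2*pi*23.6460*8.0330*267.5360 / 0.7765 = 411187.5802 W

411187.5802 W


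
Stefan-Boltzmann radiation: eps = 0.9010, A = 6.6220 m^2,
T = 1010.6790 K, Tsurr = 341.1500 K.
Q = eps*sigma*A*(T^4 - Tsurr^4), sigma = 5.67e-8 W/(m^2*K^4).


T^4 = 1.0434e+12
Tsurr^4 = 1.3545e+10
Q = 0.9010 * 5.67e-8 * 6.6220 * 1.0299e+12 = 348397.6677 W

348397.6677 W


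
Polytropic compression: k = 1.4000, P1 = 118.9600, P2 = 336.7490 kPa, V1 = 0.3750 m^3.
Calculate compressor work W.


(k-1)/k = 0.2857
(P2/P1)^exp = 1.3462
W = 3.5000 * 118.9600 * 0.3750 * (1.3462 - 1) = 54.0570 kJ

54.0570 kJ


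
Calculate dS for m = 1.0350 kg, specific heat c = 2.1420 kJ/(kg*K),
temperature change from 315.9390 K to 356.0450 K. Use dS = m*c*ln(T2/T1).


T2/T1 = 1.1269
ln(T2/T1) = 0.1195
dS = 1.0350 * 2.1420 * 0.1195 = 0.2649 kJ/K

0.2649 kJ/K


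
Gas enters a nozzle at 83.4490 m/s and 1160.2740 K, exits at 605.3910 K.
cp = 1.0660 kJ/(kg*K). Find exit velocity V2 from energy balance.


dT = 554.8830 K
2*cp*1000*dT = 1183010.5560
V1^2 = 6963.7356
V2 = sqrt(1189974.2916) = 1090.8594 m/s

1090.8594 m/s


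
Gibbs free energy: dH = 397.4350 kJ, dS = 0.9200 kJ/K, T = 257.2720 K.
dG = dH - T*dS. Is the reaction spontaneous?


T*dS = 257.2720 * 0.9200 = 236.6902 kJ
dG = 397.4350 - 236.6902 = 160.7448 kJ (non-spontaneous)

dG = 160.7448 kJ, non-spontaneous


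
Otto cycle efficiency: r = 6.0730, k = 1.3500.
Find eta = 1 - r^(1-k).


r^(k-1) = 1.8801
eta = 1 - 1/1.8801 = 0.4681 = 46.8126%

46.8126%


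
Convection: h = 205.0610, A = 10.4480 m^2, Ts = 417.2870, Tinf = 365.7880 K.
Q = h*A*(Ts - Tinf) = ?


dT = 51.4990 K
Q = 205.0610 * 10.4480 * 51.4990 = 110335.4399 W

110335.4399 W


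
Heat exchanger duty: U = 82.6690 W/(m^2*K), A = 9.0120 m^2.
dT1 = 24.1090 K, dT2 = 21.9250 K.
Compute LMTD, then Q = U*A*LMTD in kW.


LMTD = 22.9997 K
Q = 82.6690 * 9.0120 * 22.9997 = 17135.0913 W = 17.1351 kW

17.1351 kW


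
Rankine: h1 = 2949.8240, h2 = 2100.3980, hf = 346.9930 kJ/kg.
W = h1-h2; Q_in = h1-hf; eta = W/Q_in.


W = 849.4260 kJ/kg
Q_in = 2602.8310 kJ/kg
eta = 0.3263 = 32.6347%

eta = 32.6347%


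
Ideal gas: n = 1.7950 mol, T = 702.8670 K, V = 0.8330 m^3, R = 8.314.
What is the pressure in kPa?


P = nRT/V = 1.7950 * 8.314 * 702.8670 / 0.8330
= 10489.3270 / 0.8330 = 12592.2293 Pa = 12.5922 kPa

12.5922 kPa


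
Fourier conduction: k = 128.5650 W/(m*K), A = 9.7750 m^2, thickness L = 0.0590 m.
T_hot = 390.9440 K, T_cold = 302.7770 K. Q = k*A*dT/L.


dT = 88.1670 K
Q = 128.5650 * 9.7750 * 88.1670 / 0.0590 = 1877991.2834 W

1877991.2834 W


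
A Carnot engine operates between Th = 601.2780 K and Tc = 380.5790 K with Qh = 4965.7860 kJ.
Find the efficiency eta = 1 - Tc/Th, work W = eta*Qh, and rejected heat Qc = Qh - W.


eta = 1 - 380.5790/601.2780 = 0.3670
W = 0.3670 * 4965.7860 = 1822.6910 kJ
Qc = 4965.7860 - 1822.6910 = 3143.0950 kJ

eta = 36.7050%, W = 1822.6910 kJ, Qc = 3143.0950 kJ


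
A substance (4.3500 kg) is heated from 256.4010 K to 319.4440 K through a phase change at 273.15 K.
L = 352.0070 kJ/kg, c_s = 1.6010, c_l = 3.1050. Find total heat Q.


Q1 (sensible, solid) = 4.3500 * 1.6010 * 16.7490 = 116.6459 kJ
Q2 (latent) = 4.3500 * 352.0070 = 1531.2304 kJ
Q3 (sensible, liquid) = 4.3500 * 3.1050 * 46.2940 = 625.2815 kJ
Q_total = 2273.1578 kJ

2273.1578 kJ


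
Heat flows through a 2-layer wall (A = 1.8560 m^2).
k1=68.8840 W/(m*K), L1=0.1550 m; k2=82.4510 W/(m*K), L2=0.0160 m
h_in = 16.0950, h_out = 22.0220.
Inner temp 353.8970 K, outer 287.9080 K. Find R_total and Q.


R_conv_in = 1/(16.0950*1.8560) = 0.0335
R_1 = 0.1550/(68.8840*1.8560) = 0.0012
R_2 = 0.0160/(82.4510*1.8560) = 0.0001
R_conv_out = 1/(22.0220*1.8560) = 0.0245
R_total = 0.0593 K/W
Q = 65.9890 / 0.0593 = 1113.5718 W

R_total = 0.0593 K/W, Q = 1113.5718 W


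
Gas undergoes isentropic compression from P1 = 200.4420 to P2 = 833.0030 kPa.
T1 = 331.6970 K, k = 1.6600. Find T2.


(k-1)/k = 0.3976
(P2/P1)^exp = 1.7619
T2 = 331.6970 * 1.7619 = 584.4050 K

584.4050 K


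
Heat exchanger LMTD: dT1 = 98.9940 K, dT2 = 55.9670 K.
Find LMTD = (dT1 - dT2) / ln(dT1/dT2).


dT1/dT2 = 1.7688
ln(dT1/dT2) = 0.5703
LMTD = 43.0270 / 0.5703 = 75.4467 K

75.4467 K


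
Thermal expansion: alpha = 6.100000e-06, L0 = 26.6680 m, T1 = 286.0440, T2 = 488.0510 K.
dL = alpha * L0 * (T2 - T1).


dT = 202.0070 K
dL = 6.100000e-06 * 26.6680 * 202.0070 = 0.032861 m
L_final = 26.700861 m

dL = 0.032861 m


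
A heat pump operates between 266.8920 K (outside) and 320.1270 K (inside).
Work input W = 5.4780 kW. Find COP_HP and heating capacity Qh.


COP = 320.1270 / 53.2350 = 6.0135
Qh = 6.0135 * 5.4780 = 32.9418 kW

COP = 6.0135, Qh = 32.9418 kW


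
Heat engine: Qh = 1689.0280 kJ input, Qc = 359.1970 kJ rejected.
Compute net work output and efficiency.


W = 1689.0280 - 359.1970 = 1329.8310 kJ
eta = 1329.8310 / 1689.0280 = 0.7873 = 78.7335%

W = 1329.8310 kJ, eta = 78.7335%


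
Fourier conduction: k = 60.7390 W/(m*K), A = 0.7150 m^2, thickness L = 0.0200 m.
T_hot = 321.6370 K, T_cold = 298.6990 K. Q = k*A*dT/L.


dT = 22.9380 K
Q = 60.7390 * 0.7150 * 22.9380 / 0.0200 = 49808.0148 W

49808.0148 W


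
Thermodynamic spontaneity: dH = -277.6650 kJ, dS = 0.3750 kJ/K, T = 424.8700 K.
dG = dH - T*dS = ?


T*dS = 424.8700 * 0.3750 = 159.3263 kJ
dG = -277.6650 - 159.3263 = -436.9913 kJ (spontaneous)

dG = -436.9913 kJ, spontaneous


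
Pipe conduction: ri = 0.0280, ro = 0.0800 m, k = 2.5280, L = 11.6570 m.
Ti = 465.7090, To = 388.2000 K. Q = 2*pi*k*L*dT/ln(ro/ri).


dT = 77.5090 K
ln(ro/ri) = 1.0498
Q = 2*pi*2.5280*11.6570*77.5090 / 1.0498 = 13670.3662 W

13670.3662 W


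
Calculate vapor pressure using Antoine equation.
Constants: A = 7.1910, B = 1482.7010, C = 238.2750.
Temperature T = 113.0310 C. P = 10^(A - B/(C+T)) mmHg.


C+T = 351.3060
B/(C+T) = 4.2205
log10(P) = 7.1910 - 4.2205 = 2.9705
P = 10^2.9705 = 934.2435 mmHg

934.2435 mmHg


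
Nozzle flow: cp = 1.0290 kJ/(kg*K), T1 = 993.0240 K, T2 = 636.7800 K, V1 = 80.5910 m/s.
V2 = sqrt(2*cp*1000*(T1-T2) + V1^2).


dT = 356.2440 K
2*cp*1000*dT = 733150.1520
V1^2 = 6494.9093
V2 = sqrt(739645.0613) = 860.0262 m/s

860.0262 m/s


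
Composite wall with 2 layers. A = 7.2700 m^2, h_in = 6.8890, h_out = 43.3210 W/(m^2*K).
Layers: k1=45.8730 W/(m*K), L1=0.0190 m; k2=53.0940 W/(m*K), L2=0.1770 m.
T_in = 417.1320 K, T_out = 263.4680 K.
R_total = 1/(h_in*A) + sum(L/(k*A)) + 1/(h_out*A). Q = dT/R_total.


R_conv_in = 1/(6.8890*7.2700) = 0.0200
R_1 = 0.0190/(45.8730*7.2700) = 5.6972e-05
R_2 = 0.1770/(53.0940*7.2700) = 0.0005
R_conv_out = 1/(43.3210*7.2700) = 0.0032
R_total = 0.0237 K/W
Q = 153.6640 / 0.0237 = 6495.3490 W

R_total = 0.0237 K/W, Q = 6495.3490 W


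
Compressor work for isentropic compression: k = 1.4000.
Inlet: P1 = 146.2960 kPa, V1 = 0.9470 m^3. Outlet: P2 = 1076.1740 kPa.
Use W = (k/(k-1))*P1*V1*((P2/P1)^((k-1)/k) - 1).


(k-1)/k = 0.2857
(P2/P1)^exp = 1.7685
W = 3.5000 * 146.2960 * 0.9470 * (1.7685 - 1) = 372.6624 kJ

372.6624 kJ


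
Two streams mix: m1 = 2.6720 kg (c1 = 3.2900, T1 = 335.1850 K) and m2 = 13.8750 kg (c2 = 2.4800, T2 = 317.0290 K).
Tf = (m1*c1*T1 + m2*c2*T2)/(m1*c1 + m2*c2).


num = 13855.5390
den = 43.2009
Tf = 320.7235 K

320.7235 K


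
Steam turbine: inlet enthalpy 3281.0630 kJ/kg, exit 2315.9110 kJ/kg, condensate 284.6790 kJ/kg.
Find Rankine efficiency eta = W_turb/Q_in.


W = 965.1520 kJ/kg
Q_in = 2996.3840 kJ/kg
eta = 0.3221 = 32.2106%

eta = 32.2106%


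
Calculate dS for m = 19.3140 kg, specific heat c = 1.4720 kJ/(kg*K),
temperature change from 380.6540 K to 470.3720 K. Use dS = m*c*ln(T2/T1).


T2/T1 = 1.2357
ln(T2/T1) = 0.2116
dS = 19.3140 * 1.4720 * 0.2116 = 6.0168 kJ/K

6.0168 kJ/K


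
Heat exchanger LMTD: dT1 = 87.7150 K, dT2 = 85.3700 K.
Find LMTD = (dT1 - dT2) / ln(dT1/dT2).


dT1/dT2 = 1.0275
ln(dT1/dT2) = 0.0271
LMTD = 2.3450 / 0.0271 = 86.5372 K

86.5372 K


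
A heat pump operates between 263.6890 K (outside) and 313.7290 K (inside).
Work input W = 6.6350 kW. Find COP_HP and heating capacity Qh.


COP = 313.7290 / 50.0400 = 6.2696
Qh = 6.2696 * 6.6350 = 41.5986 kW

COP = 6.2696, Qh = 41.5986 kW


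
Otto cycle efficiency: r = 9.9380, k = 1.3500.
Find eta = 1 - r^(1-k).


r^(k-1) = 2.2339
eta = 1 - 1/2.2339 = 0.5523 = 55.2343%

55.2343%


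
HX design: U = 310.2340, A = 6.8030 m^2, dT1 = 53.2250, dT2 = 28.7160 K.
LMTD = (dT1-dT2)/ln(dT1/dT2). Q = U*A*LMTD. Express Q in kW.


LMTD = 39.7181 K
Q = 310.2340 * 6.8030 * 39.7181 = 83825.9302 W = 83.8259 kW

83.8259 kW


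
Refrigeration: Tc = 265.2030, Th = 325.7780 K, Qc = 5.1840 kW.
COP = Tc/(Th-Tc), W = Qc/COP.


COP = 265.2030 / 60.5750 = 4.3781
W = 5.1840 / 4.3781 = 1.1841 kW

COP = 4.3781, W = 1.1841 kW


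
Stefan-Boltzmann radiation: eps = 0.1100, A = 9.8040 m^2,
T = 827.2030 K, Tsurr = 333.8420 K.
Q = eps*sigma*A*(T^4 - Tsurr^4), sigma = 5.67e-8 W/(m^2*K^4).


T^4 = 4.6822e+11
Tsurr^4 = 1.2421e+10
Q = 0.1100 * 5.67e-8 * 9.8040 * 4.5580e+11 = 27870.8757 W

27870.8757 W


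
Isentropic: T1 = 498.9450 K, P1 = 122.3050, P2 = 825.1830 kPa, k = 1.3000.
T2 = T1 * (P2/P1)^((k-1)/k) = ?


(k-1)/k = 0.2308
(P2/P1)^exp = 1.5536
T2 = 498.9450 * 1.5536 = 775.1484 K

775.1484 K


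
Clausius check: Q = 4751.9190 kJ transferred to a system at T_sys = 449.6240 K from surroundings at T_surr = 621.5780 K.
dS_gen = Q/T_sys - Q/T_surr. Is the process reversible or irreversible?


dS_sys = 4751.9190/449.6240 = 10.5687 kJ/K
dS_surr = -4751.9190/621.5780 = -7.6449 kJ/K
dS_gen = 10.5687 - 7.6449 = 2.9237 kJ/K (irreversible)

dS_gen = 2.9237 kJ/K, irreversible


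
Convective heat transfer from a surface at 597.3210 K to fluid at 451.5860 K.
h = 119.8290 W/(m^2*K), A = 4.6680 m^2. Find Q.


dT = 145.7350 K
Q = 119.8290 * 4.6680 * 145.7350 = 81518.5878 W

81518.5878 W


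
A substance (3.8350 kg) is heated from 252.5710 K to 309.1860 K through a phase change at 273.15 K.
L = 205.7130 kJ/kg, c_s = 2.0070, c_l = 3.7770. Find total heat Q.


Q1 (sensible, solid) = 3.8350 * 2.0070 * 20.5790 = 158.3934 kJ
Q2 (latent) = 3.8350 * 205.7130 = 788.9094 kJ
Q3 (sensible, liquid) = 3.8350 * 3.7770 * 36.0360 = 521.9741 kJ
Q_total = 1469.2768 kJ

1469.2768 kJ


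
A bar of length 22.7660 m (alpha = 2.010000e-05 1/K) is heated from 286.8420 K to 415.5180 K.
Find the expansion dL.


dT = 128.6760 K
dL = 2.010000e-05 * 22.7660 * 128.6760 = 0.058882 m
L_final = 22.824882 m

dL = 0.058882 m


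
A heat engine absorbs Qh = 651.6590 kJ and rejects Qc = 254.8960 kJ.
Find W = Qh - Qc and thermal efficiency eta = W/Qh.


W = 651.6590 - 254.8960 = 396.7630 kJ
eta = 396.7630 / 651.6590 = 0.6089 = 60.8851%

W = 396.7630 kJ, eta = 60.8851%


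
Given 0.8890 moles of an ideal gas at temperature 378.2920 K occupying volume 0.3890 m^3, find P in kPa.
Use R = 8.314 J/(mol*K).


P = nRT/V = 0.8890 * 8.314 * 378.2920 / 0.3890
= 2796.0114 / 0.3890 = 7187.6900 Pa = 7.1877 kPa

7.1877 kPa


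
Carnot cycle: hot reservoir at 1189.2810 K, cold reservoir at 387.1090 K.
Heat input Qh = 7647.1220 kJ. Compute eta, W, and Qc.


eta = 1 - 387.1090/1189.2810 = 0.6745
W = 0.6745 * 7647.1220 = 5157.9964 kJ
Qc = 7647.1220 - 5157.9964 = 2489.1256 kJ

eta = 67.4502%, W = 5157.9964 kJ, Qc = 2489.1256 kJ


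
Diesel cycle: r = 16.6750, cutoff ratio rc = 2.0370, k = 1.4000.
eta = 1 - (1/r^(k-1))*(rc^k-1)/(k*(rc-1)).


r^(k-1) = 3.0820
rc^k = 2.7076
eta = 0.6184 = 61.8357%

61.8357%


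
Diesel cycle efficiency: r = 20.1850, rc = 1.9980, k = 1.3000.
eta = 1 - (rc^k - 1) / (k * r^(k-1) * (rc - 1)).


r^(k-1) = 2.4633
rc^k = 2.4591
eta = 0.5434 = 54.3439%

54.3439%


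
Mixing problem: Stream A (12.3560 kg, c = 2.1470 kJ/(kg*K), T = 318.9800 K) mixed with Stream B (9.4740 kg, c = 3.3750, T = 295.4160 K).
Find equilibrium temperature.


num = 17907.8601
den = 58.5031
Tf = 306.1011 K

306.1011 K


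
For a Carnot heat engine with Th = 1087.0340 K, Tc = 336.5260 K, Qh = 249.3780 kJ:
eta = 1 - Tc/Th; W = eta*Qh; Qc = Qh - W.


eta = 1 - 336.5260/1087.0340 = 0.6904
W = 0.6904 * 249.3780 = 172.1751 kJ
Qc = 249.3780 - 172.1751 = 77.2029 kJ

eta = 69.0418%, W = 172.1751 kJ, Qc = 77.2029 kJ


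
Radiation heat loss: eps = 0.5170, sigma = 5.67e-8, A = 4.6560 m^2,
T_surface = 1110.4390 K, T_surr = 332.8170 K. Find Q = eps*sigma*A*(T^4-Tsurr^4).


T^4 = 1.5205e+12
Tsurr^4 = 1.2269e+10
Q = 0.5170 * 5.67e-8 * 4.6560 * 1.5082e+12 = 205848.0092 W

205848.0092 W


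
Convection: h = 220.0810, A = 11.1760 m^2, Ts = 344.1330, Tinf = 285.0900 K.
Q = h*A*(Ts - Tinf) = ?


dT = 59.0430 K
Q = 220.0810 * 11.1760 * 59.0430 = 145223.6540 W

145223.6540 W


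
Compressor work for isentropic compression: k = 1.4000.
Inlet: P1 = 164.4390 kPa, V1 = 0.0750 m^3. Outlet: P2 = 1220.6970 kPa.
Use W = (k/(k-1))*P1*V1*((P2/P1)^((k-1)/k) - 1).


(k-1)/k = 0.2857
(P2/P1)^exp = 1.7731
W = 3.5000 * 164.4390 * 0.0750 * (1.7731 - 1) = 33.3729 kJ

33.3729 kJ


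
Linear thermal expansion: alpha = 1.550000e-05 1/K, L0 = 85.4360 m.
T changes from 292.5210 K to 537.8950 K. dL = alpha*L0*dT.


dT = 245.3740 K
dL = 1.550000e-05 * 85.4360 * 245.3740 = 0.324938 m
L_final = 85.760938 m

dL = 0.324938 m


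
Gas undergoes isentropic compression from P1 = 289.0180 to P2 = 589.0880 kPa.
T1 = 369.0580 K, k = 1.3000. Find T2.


(k-1)/k = 0.2308
(P2/P1)^exp = 1.1786
T2 = 369.0580 * 1.1786 = 434.9719 K

434.9719 K


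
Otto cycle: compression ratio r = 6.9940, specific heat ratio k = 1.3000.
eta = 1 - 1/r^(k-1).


r^(k-1) = 1.7923
eta = 1 - 1/1.7923 = 0.4421 = 44.2067%

44.2067%


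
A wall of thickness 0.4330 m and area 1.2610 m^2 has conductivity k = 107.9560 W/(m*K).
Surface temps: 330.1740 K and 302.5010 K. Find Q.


dT = 27.6730 K
Q = 107.9560 * 1.2610 * 27.6730 / 0.4330 = 8700.2197 W

8700.2197 W


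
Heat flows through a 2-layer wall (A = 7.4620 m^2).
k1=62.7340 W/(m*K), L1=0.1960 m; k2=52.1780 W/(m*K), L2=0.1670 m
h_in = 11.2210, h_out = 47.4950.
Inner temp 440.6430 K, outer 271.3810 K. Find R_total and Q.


R_conv_in = 1/(11.2210*7.4620) = 0.0119
R_1 = 0.1960/(62.7340*7.4620) = 0.0004
R_2 = 0.1670/(52.1780*7.4620) = 0.0004
R_conv_out = 1/(47.4950*7.4620) = 0.0028
R_total = 0.0156 K/W
Q = 169.2620 / 0.0156 = 10841.6389 W

R_total = 0.0156 K/W, Q = 10841.6389 W


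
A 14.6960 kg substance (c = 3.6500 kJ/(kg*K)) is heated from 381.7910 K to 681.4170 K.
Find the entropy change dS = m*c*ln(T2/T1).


T2/T1 = 1.7848
ln(T2/T1) = 0.5793
dS = 14.6960 * 3.6500 * 0.5793 = 31.0739 kJ/K

31.0739 kJ/K
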